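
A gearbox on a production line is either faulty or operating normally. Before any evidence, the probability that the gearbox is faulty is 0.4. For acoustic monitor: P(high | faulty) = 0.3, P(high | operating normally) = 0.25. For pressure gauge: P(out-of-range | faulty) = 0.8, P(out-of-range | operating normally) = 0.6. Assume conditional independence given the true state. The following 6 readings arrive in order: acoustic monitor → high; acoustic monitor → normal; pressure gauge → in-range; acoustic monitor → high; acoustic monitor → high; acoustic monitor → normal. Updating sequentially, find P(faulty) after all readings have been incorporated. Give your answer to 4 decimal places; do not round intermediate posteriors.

0.3341

After acoustic monitor='high': P(faulty) = 0.3·0.4000 / (0.3·0.4000 + 0.25·0.6000) ≈ 0.4444
After acoustic monitor='normal': P(faulty) = 0.7·0.4444 / (0.7·0.4444 + 0.75·0.5556) ≈ 0.4275
After pressure gauge='in-range': P(faulty) = 0.2·0.4275 / (0.2·0.4275 + 0.4·0.5725) ≈ 0.2718
After acoustic monitor='high': P(faulty) = 0.3·0.2718 / (0.3·0.2718 + 0.25·0.7282) ≈ 0.3094
After acoustic monitor='high': P(faulty) = 0.3·0.3094 / (0.3·0.3094 + 0.25·0.6906) ≈ 0.3496
After acoustic monitor='normal': P(faulty) = 0.7·0.3496 / (0.7·0.3496 + 0.75·0.6504) ≈ 0.3341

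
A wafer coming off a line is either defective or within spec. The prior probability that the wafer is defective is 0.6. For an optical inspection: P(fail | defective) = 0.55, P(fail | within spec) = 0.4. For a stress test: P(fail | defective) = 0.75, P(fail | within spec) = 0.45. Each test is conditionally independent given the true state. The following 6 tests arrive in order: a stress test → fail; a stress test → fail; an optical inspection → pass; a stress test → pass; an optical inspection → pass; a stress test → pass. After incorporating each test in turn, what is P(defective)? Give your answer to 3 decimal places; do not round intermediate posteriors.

0.326

After a stress test='fail': P(defective) = 0.75·0.6000 / (0.75·0.6000 + 0.45·0.4000) ≈ 0.7143
After a stress test='fail': P(defective) = 0.75·0.7143 / (0.75·0.7143 + 0.45·0.2857) ≈ 0.8065
After an optical inspection='pass': P(defective) = 0.45·0.8065 / (0.45·0.8065 + 0.6·0.1935) ≈ 0.7576
After a stress test='pass': P(defective) = 0.25·0.7576 / (0.25·0.7576 + 0.55·0.2424) ≈ 0.5869
After an optical inspection='pass': P(defective) = 0.45·0.5869 / (0.45·0.5869 + 0.6·0.4131) ≈ 0.5158
After a stress test='pass': P(defective) = 0.25·0.5158 / (0.25·0.5158 + 0.55·0.4842) ≈ 0.3263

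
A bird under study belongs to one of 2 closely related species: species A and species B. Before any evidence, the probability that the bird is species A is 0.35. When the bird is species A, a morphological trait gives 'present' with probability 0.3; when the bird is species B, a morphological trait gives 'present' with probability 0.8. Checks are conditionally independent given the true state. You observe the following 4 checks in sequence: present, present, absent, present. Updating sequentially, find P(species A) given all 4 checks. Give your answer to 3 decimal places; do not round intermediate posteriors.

0.090

After 'present': P(species A) = 0.3·0.3500 / (0.3·0.3500 + 0.8·0.6500) ≈ 0.1680
After 'present': P(species A) = 0.3·0.1680 / (0.3·0.1680 + 0.8·0.8320) ≈ 0.0704
After 'absent': P(species A) = 0.7·0.0704 / (0.7·0.0704 + 0.2·0.9296) ≈ 0.2095
After 'present': P(species A) = 0.3·0.2095 / (0.3·0.2095 + 0.8·0.7905) ≈ 0.0904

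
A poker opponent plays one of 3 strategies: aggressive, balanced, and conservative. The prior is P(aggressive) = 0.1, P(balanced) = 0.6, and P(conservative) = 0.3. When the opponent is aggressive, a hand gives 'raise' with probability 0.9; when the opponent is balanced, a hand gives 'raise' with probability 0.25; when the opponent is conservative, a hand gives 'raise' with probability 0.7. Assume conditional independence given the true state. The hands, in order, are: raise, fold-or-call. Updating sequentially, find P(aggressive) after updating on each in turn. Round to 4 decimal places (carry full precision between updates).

After 'raise': normaliser = 0.9·0.1000 + 0.25·0.6000 + 0.7·0.3000; P(aggressive) ≈ 0.2000, P(balanced) ≈ 0.3333, P(conservative) ≈ 0.4667
After 'fold-or-call': normaliser = 0.1·0.2000 + 0.75·0.3333 + 0.3·0.4667; P(aggressive) ≈ 0.0488, P(balanced) ≈ 0.6098, P(conservative) ≈ 0.3415

0.0488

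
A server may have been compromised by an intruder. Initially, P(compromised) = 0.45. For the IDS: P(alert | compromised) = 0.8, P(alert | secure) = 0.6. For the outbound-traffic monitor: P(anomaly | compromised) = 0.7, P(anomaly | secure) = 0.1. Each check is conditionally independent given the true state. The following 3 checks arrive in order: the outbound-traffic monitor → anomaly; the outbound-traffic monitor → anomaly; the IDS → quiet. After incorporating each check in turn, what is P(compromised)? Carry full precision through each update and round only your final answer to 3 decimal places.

0.952

After the outbound-traffic monitor='anomaly': P(compromised) = 0.7·0.4500 / (0.7·0.4500 + 0.1·0.5500) ≈ 0.8514
After the outbound-traffic monitor='anomaly': P(compromised) = 0.7·0.8514 / (0.7·0.8514 + 0.1·0.1486) ≈ 0.9757
After the IDS='quiet': P(compromised) = 0.2·0.9757 / (0.2·0.9757 + 0.4·0.0243) ≈ 0.9525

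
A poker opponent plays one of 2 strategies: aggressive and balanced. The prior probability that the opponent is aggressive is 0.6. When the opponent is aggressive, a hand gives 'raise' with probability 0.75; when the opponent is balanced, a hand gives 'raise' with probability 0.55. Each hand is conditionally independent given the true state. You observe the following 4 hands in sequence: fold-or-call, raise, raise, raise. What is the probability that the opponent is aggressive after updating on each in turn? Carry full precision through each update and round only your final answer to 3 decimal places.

0.679

After 'fold-or-call': P(aggressive) = 0.25·0.6000 / (0.25·0.6000 + 0.45·0.4000) ≈ 0.4545
After 'raise': P(aggressive) = 0.75·0.4545 / (0.75·0.4545 + 0.55·0.5455) ≈ 0.5319
After 'raise': P(aggressive) = 0.75·0.5319 / (0.75·0.5319 + 0.55·0.4681) ≈ 0.6078
After 'raise': P(aggressive) = 0.75·0.6078 / (0.75·0.6078 + 0.55·0.3922) ≈ 0.6788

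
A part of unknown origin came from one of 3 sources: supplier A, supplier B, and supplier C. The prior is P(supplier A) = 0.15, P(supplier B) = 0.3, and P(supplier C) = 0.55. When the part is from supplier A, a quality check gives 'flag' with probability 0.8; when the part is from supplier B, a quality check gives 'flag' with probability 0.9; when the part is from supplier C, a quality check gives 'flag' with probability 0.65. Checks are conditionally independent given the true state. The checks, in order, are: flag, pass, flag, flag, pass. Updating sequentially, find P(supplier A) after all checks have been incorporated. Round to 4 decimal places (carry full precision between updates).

0.1293

After 'flag': normaliser = 0.8·0.1500 + 0.9·0.3000 + 0.65·0.5500; P(supplier A) ≈ 0.1605, P(supplier B) ≈ 0.3612, P(supplier C) ≈ 0.4783
After 'pass': normaliser = 0.2·0.1605 + 0.1·0.3612 + 0.35·0.4783; P(supplier A) ≈ 0.1363, P(supplier B) ≈ 0.1533, P(supplier C) ≈ 0.7104
After 'flag': normaliser = 0.8·0.1363 + 0.9·0.1533 + 0.65·0.7104; P(supplier A) ≈ 0.1538, P(supplier B) ≈ 0.1947, P(supplier C) ≈ 0.6515
After 'flag': normaliser = 0.8·0.1538 + 0.9·0.1947 + 0.65·0.6515; P(supplier A) ≈ 0.1705, P(supplier B) ≈ 0.2427, P(supplier C) ≈ 0.5868
After 'pass': normaliser = 0.2·0.1705 + 0.1·0.2427 + 0.35·0.5868; P(supplier A) ≈ 0.1293, P(supplier B) ≈ 0.0920, P(supplier C) ≈ 0.7787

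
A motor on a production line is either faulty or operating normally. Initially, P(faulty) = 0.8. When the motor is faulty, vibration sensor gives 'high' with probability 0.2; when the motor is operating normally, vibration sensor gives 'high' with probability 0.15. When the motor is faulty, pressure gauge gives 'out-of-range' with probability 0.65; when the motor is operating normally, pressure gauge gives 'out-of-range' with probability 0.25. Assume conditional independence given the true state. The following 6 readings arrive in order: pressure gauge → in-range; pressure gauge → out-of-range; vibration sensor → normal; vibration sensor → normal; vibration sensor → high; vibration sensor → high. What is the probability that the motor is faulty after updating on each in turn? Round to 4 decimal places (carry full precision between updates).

0.8843

Apply Bayes' rule sequentially, carrying P(faulty) forward.
After pressure gauge='in-range': P(faulty) = 0.35·0.8000 / (0.35·0.8000 + 0.75·0.2000) ≈ 0.6512
After pressure gauge='out-of-range': P(faulty) = 0.65·0.6512 / (0.65·0.6512 + 0.25·0.3488) ≈ 0.8292
After vibration sensor='normal': P(faulty) = 0.8·0.8292 / (0.8·0.8292 + 0.85·0.1708) ≈ 0.8204
After vibration sensor='normal': P(faulty) = 0.8·0.8204 / (0.8·0.8204 + 0.85·0.1796) ≈ 0.8113
After vibration sensor='high': P(faulty) = 0.2·0.8113 / (0.2·0.8113 + 0.15·0.1887) ≈ 0.8515
After vibration sensor='high': P(faulty) = 0.2·0.8515 / (0.2·0.8515 + 0.15·0.1485) ≈ 0.8843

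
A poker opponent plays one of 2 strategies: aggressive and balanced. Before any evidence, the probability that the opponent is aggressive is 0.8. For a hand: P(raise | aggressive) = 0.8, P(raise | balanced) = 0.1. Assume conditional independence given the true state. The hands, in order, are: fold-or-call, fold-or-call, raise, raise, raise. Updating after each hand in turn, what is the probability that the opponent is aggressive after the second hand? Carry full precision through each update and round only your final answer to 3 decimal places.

0.165

After 'fold-or-call': P(aggressive) = 0.2·0.8000 / (0.2·0.8000 + 0.9·0.2000) ≈ 0.4706
After 'fold-or-call': P(aggressive) = 0.2·0.4706 / (0.2·0.4706 + 0.9·0.5294) ≈ 0.1649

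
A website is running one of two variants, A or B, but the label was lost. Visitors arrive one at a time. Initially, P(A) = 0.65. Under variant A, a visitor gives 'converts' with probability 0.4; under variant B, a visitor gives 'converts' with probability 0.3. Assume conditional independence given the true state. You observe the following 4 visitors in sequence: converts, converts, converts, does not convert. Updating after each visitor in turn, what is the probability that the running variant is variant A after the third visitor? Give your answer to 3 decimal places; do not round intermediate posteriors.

Each posterior becomes the prior for the next update.
After 'converts': P(A) = 0.4·0.6500 / (0.4·0.6500 + 0.3·0.3500) ≈ 0.7123
After 'converts': P(A) = 0.4·0.7123 / (0.4·0.7123 + 0.3·0.2877) ≈ 0.7675
After 'converts': P(A) = 0.4·0.7675 / (0.4·0.7675 + 0.3·0.2325) ≈ 0.8149

0.815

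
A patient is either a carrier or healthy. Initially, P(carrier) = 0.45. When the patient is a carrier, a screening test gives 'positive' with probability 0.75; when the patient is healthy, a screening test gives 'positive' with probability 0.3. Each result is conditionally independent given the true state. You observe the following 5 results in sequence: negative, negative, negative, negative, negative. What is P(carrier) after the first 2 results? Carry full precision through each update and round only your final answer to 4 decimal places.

After 'negative': P(carrier) = 0.25·0.4500 / (0.25·0.4500 + 0.7·0.5500) ≈ 0.2261
After 'negative': P(carrier) = 0.25·0.2261 / (0.25·0.2261 + 0.7·0.7739) ≈ 0.0945

0.0945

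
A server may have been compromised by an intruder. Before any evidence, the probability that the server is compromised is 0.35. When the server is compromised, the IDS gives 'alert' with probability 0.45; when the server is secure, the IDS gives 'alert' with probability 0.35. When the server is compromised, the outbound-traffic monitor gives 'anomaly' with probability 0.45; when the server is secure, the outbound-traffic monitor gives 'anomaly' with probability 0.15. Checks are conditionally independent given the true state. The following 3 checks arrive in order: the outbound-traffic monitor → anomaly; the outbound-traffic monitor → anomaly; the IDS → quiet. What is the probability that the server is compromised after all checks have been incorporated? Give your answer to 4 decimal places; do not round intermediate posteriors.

After the outbound-traffic monitor='anomaly': P(compromised) = 0.45·0.3500 / (0.45·0.3500 + 0.15·0.6500) ≈ 0.6176
After the outbound-traffic monitor='anomaly': P(compromised) = 0.45·0.6176 / (0.45·0.6176 + 0.15·0.3824) ≈ 0.8289
After the IDS='quiet': P(compromised) = 0.55·0.8289 / (0.55·0.8289 + 0.65·0.1711) ≈ 0.8039

0.8039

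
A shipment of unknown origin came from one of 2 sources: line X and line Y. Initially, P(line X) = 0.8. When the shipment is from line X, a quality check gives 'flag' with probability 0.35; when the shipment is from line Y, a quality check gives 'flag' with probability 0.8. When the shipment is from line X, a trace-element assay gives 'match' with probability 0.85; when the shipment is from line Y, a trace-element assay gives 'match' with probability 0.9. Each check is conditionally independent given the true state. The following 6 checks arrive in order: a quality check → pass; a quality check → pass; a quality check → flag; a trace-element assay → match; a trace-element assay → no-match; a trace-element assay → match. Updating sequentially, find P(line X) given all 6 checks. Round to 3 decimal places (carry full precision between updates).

0.961

After a quality check='pass': P(line X) = 0.65·0.8000 / (0.65·0.8000 + 0.2·0.2000) ≈ 0.9286
After a quality check='pass': P(line X) = 0.65·0.9286 / (0.65·0.9286 + 0.2·0.0714) ≈ 0.9769
After a quality check='flag': P(line X) = 0.35·0.9769 / (0.35·0.9769 + 0.8·0.0231) ≈ 0.9487
After a trace-element assay='match': P(line X) = 0.85·0.9487 / (0.85·0.9487 + 0.9·0.0513) ≈ 0.9458
After a trace-element assay='no-match': P(line X) = 0.15·0.9458 / (0.15·0.9458 + 0.1·0.0542) ≈ 0.9632
After a trace-element assay='match': P(line X) = 0.85·0.9632 / (0.85·0.9632 + 0.9·0.0368) ≈ 0.9611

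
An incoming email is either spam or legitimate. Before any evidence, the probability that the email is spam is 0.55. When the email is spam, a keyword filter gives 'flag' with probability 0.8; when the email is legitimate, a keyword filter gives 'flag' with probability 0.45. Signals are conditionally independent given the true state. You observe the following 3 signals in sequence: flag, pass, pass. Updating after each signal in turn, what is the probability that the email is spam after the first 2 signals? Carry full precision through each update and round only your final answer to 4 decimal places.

Each posterior becomes the prior for the next update.
After 'flag': P(spam) = 0.8·0.5500 / (0.8·0.5500 + 0.45·0.4500) ≈ 0.6848
After 'pass': P(spam) = 0.2·0.6848 / (0.2·0.6848 + 0.55·0.3152) ≈ 0.4414

0.4414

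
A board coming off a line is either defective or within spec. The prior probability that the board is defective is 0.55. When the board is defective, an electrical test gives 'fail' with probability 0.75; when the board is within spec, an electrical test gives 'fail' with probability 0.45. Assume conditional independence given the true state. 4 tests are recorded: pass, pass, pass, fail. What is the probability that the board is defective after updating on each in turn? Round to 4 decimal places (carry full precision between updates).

After 'pass': P(defective) = 0.25·0.5500 / (0.25·0.5500 + 0.55·0.4500) ≈ 0.3571
After 'pass': P(defective) = 0.25·0.3571 / (0.25·0.3571 + 0.55·0.6429) ≈ 0.2016
After 'pass': P(defective) = 0.25·0.2016 / (0.25·0.2016 + 0.55·0.7984) ≈ 0.1030
After 'fail': P(defective) = 0.75·0.1030 / (0.75·0.1030 + 0.45·0.8970) ≈ 0.1606

0.1606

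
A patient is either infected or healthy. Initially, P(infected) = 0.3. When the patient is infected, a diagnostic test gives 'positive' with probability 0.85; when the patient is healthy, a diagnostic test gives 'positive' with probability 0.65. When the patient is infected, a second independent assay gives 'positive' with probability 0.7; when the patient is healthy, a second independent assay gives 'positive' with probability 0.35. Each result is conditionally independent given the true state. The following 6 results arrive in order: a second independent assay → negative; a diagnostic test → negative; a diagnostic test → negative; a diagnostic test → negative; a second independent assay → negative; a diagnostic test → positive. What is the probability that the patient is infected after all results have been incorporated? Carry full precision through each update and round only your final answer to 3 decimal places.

Each posterior becomes the prior for the next update.
After a second independent assay='negative': P(infected) = 0.3·0.3000 / (0.3·0.3000 + 0.65·0.7000) ≈ 0.1651
After a diagnostic test='negative': P(infected) = 0.15·0.1651 / (0.15·0.1651 + 0.35·0.8349) ≈ 0.0781
After a diagnostic test='negative': P(infected) = 0.15·0.0781 / (0.15·0.0781 + 0.35·0.9219) ≈ 0.0351
After a diagnostic test='negative': P(infected) = 0.15·0.0351 / (0.15·0.0351 + 0.35·0.9649) ≈ 0.0153
After a second independent assay='negative': P(infected) = 0.3·0.0153 / (0.3·0.0153 + 0.65·0.9847) ≈ 0.0071
After a diagnostic test='positive': P(infected) = 0.85·0.0071 / (0.85·0.0071 + 0.65·0.9929) ≈ 0.0093

0.009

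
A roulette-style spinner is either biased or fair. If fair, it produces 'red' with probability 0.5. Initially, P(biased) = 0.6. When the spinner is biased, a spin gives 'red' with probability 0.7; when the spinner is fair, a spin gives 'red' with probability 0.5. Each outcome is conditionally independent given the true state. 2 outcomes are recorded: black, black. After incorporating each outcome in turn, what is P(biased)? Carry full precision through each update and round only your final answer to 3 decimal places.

After 'black': P(biased) = 0.3·0.6000 / (0.3·0.6000 + 0.5·0.4000) ≈ 0.4737
After 'black': P(biased) = 0.3·0.4737 / (0.3·0.4737 + 0.5·0.5263) ≈ 0.3506

0.351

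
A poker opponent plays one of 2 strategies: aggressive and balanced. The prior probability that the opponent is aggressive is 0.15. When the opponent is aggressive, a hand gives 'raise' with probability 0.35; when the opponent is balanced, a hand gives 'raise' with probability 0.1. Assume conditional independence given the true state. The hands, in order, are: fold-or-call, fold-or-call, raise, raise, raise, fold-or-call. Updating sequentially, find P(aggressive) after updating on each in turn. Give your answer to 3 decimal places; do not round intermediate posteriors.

0.740

After 'fold-or-call': P(aggressive) = 0.65·0.1500 / (0.65·0.1500 + 0.9·0.8500) ≈ 0.1130
After 'fold-or-call': P(aggressive) = 0.65·0.1130 / (0.65·0.1130 + 0.9·0.8870) ≈ 0.0843
After 'raise': P(aggressive) = 0.35·0.0843 / (0.35·0.0843 + 0.1·0.9157) ≈ 0.2437
After 'raise': P(aggressive) = 0.35·0.2437 / (0.35·0.2437 + 0.1·0.7563) ≈ 0.5300
After 'raise': P(aggressive) = 0.35·0.5300 / (0.35·0.5300 + 0.1·0.4700) ≈ 0.7978
After 'fold-or-call': P(aggressive) = 0.65·0.7978 / (0.65·0.7978 + 0.9·0.2022) ≈ 0.7403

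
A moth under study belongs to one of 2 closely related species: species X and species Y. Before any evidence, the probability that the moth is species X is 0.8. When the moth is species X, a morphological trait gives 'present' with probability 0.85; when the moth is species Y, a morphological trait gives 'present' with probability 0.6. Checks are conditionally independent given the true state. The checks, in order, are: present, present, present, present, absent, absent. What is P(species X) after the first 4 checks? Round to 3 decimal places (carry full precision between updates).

After 'present': P(species X) = 0.85·0.8000 / (0.85·0.8000 + 0.6·0.2000) ≈ 0.8500
After 'present': P(species X) = 0.85·0.8500 / (0.85·0.8500 + 0.6·0.1500) ≈ 0.8892
After 'present': P(species X) = 0.85·0.8892 / (0.85·0.8892 + 0.6·0.1108) ≈ 0.9192
After 'present': P(species X) = 0.85·0.9192 / (0.85·0.9192 + 0.6·0.0808) ≈ 0.9416

0.942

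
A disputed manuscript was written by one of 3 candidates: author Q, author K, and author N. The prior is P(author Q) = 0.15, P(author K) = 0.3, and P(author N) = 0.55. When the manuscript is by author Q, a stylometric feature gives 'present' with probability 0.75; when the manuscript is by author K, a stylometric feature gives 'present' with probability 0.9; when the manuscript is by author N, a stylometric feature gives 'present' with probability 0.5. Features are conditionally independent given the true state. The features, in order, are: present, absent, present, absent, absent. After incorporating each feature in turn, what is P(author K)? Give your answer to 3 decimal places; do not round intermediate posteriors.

0.013

After 'present': normaliser = 0.75·0.1500 + 0.9·0.3000 + 0.5·0.5500; P(author Q) ≈ 0.1711, P(author K) ≈ 0.4106, P(author N) ≈ 0.4183
After 'absent': normaliser = 0.25·0.1711 + 0.1·0.4106 + 0.5·0.4183; P(author Q) ≈ 0.1460, P(author K) ≈ 0.1402, P(author N) ≈ 0.7138
After 'present': normaliser = 0.75·0.1460 + 0.9·0.1402 + 0.5·0.7138; P(author Q) ≈ 0.1848, P(author K) ≈ 0.2129, P(author N) ≈ 0.6023
After 'absent': normaliser = 0.25·0.1848 + 0.1·0.2129 + 0.5·0.6023; P(author Q) ≈ 0.1253, P(author K) ≈ 0.0577, P(author N) ≈ 0.8169
After 'absent': normaliser = 0.25·0.1253 + 0.1·0.0577 + 0.5·0.8169; P(author Q) ≈ 0.0703, P(author K) ≈ 0.0130, P(author N) ≈ 0.9167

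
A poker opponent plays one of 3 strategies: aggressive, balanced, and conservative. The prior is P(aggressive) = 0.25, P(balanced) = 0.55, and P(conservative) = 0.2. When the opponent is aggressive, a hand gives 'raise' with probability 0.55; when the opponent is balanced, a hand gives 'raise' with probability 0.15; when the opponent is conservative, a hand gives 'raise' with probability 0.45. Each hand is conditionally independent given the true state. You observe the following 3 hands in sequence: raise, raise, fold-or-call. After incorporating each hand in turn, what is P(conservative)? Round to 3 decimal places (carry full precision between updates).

0.333

After 'raise': normaliser = 0.55·0.2500 + 0.15·0.5500 + 0.45·0.2000; P(aggressive) ≈ 0.4435, P(balanced) ≈ 0.2661, P(conservative) ≈ 0.2903
After 'raise': normaliser = 0.55·0.4435 + 0.15·0.2661 + 0.45·0.2903; P(aggressive) ≈ 0.5885, P(balanced) ≈ 0.0963, P(conservative) ≈ 0.3152
After 'fold-or-call': normaliser = 0.45·0.5885 + 0.85·0.0963 + 0.55·0.3152; P(aggressive) ≈ 0.5093, P(balanced) ≈ 0.1574, P(conservative) ≈ 0.3333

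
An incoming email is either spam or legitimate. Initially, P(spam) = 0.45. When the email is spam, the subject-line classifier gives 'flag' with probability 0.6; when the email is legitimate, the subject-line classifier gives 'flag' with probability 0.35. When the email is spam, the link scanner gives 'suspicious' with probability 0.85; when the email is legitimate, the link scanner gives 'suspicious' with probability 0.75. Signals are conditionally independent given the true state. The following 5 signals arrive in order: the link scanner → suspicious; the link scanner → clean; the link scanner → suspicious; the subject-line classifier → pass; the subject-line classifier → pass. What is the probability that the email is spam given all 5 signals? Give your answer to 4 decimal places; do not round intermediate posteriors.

0.1928

After the link scanner='suspicious': P(spam) = 0.85·0.4500 / (0.85·0.4500 + 0.75·0.5500) ≈ 0.4811
After the link scanner='clean': P(spam) = 0.15·0.4811 / (0.15·0.4811 + 0.25·0.5189) ≈ 0.3575
After the link scanner='suspicious': P(spam) = 0.85·0.3575 / (0.85·0.3575 + 0.75·0.6425) ≈ 0.3867
After the subject-line classifier='pass': P(spam) = 0.4·0.3867 / (0.4·0.3867 + 0.65·0.6133) ≈ 0.2796
After the subject-line classifier='pass': P(spam) = 0.4·0.2796 / (0.4·0.2796 + 0.65·0.7204) ≈ 0.1928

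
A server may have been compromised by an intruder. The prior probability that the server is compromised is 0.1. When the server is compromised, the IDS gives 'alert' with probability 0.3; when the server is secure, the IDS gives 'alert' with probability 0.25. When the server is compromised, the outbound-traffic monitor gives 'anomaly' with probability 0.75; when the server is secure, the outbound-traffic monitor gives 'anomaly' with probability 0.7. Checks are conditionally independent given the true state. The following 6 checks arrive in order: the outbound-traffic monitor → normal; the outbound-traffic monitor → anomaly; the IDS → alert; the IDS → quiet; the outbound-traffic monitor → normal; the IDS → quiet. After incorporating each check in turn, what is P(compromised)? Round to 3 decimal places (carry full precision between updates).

After the outbound-traffic monitor='normal': P(compromised) = 0.25·0.1000 / (0.25·0.1000 + 0.3·0.9000) ≈ 0.0847
After the outbound-traffic monitor='anomaly': P(compromised) = 0.75·0.0847 / (0.75·0.0847 + 0.7·0.9153) ≈ 0.0903
After the IDS='alert': P(compromised) = 0.3·0.0903 / (0.3·0.0903 + 0.25·0.9097) ≈ 0.1064
After the IDS='quiet': P(compromised) = 0.7·0.1064 / (0.7·0.1064 + 0.75·0.8936) ≈ 0.1000
After the outbound-traffic monitor='normal': P(compromised) = 0.25·0.1000 / (0.25·0.1000 + 0.3·0.9000) ≈ 0.0847
After the IDS='quiet': P(compromised) = 0.7·0.0847 / (0.7·0.0847 + 0.75·0.9153) ≈ 0.0795

0.080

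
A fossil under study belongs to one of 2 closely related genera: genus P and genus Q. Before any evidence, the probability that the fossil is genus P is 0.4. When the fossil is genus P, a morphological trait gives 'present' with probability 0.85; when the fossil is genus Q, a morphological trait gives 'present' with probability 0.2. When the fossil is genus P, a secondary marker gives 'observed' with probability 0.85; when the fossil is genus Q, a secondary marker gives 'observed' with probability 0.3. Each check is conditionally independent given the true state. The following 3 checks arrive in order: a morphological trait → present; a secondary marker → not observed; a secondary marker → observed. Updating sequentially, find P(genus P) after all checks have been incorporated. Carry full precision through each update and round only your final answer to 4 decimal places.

After a morphological trait='present': P(genus P) = 0.85·0.4000 / (0.85·0.4000 + 0.2·0.6000) ≈ 0.7391
After a secondary marker='not observed': P(genus P) = 0.15·0.7391 / (0.15·0.7391 + 0.7·0.2609) ≈ 0.3778
After a secondary marker='observed': P(genus P) = 0.85·0.3778 / (0.85·0.3778 + 0.3·0.6222) ≈ 0.6324

0.6324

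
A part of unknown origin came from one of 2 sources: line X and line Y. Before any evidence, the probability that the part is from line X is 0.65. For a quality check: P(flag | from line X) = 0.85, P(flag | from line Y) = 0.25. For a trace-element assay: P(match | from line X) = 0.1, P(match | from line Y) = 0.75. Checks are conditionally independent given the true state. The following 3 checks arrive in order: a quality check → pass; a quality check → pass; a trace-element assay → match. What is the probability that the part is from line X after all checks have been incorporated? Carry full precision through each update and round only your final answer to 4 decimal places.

0.0098

After a quality check='pass': P(line X) = 0.15·0.6500 / (0.15·0.6500 + 0.75·0.3500) ≈ 0.2708
After a quality check='pass': P(line X) = 0.15·0.2708 / (0.15·0.2708 + 0.75·0.7292) ≈ 0.0691
After a trace-element assay='match': P(line X) = 0.1·0.0691 / (0.1·0.0691 + 0.75·0.9309) ≈ 0.0098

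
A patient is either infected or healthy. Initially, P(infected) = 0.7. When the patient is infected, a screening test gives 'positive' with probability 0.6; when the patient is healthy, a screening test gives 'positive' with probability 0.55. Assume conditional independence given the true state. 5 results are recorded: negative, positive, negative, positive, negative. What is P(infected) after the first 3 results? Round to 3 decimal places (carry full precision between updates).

After 'negative': P(infected) = 0.4·0.7000 / (0.4·0.7000 + 0.45·0.3000) ≈ 0.6747
After 'positive': P(infected) = 0.6·0.6747 / (0.6·0.6747 + 0.55·0.3253) ≈ 0.6935
After 'negative': P(infected) = 0.4·0.6935 / (0.4·0.6935 + 0.45·0.3065) ≈ 0.6679

0.668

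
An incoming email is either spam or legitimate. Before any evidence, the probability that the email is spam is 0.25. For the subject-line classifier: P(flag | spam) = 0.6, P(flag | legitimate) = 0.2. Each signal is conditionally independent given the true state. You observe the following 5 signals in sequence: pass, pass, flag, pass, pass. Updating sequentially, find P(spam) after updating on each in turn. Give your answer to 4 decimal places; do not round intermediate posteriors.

0.0588

After 'pass': P(spam) = 0.4·0.2500 / (0.4·0.2500 + 0.8·0.7500) ≈ 0.1429
After 'pass': P(spam) = 0.4·0.1429 / (0.4·0.1429 + 0.8·0.8571) ≈ 0.0769
After 'flag': P(spam) = 0.6·0.0769 / (0.6·0.0769 + 0.2·0.9231) ≈ 0.2000
After 'pass': P(spam) = 0.4·0.2000 / (0.4·0.2000 + 0.8·0.8000) ≈ 0.1111
After 'pass': P(spam) = 0.4·0.1111 / (0.4·0.1111 + 0.8·0.8889) ≈ 0.0588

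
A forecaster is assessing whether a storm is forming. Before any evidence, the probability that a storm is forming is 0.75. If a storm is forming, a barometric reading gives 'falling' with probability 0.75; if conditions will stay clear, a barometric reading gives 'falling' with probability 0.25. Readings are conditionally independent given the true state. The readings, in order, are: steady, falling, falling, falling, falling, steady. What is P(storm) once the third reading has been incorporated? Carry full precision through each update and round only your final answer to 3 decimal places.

0.900

After 'steady': P(storm) = 0.25·0.7500 / (0.25·0.7500 + 0.75·0.2500) ≈ 0.5000
After 'falling': P(storm) = 0.75·0.5000 / (0.75·0.5000 + 0.25·0.5000) ≈ 0.7500
After 'falling': P(storm) = 0.75·0.7500 / (0.75·0.7500 + 0.25·0.2500) ≈ 0.9000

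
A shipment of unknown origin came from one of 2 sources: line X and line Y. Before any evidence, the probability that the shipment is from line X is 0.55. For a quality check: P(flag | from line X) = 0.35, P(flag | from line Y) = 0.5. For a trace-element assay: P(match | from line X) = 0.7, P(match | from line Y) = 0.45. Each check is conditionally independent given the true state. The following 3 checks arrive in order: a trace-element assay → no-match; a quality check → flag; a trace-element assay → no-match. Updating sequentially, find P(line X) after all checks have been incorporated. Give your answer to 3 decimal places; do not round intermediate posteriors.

0.203

After a trace-element assay='no-match': P(line X) = 0.3·0.5500 / (0.3·0.5500 + 0.55·0.4500) ≈ 0.4000
After a quality check='flag': P(line X) = 0.35·0.4000 / (0.35·0.4000 + 0.5·0.6000) ≈ 0.3182
After a trace-element assay='no-match': P(line X) = 0.3·0.3182 / (0.3·0.3182 + 0.55·0.6818) ≈ 0.2029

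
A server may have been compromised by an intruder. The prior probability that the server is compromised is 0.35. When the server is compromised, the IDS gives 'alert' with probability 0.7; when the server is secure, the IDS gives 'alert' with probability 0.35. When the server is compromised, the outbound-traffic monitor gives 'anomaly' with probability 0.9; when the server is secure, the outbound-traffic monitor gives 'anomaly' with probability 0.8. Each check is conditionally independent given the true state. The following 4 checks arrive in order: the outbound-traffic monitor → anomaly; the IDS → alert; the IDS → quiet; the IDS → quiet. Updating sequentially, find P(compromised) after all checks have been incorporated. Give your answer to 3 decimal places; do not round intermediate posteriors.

After the outbound-traffic monitor='anomaly': P(compromised) = 0.9·0.3500 / (0.9·0.3500 + 0.8·0.6500) ≈ 0.3772
After the IDS='alert': P(compromised) = 0.7·0.3772 / (0.7·0.3772 + 0.35·0.6228) ≈ 0.5478
After the IDS='quiet': P(compromised) = 0.3·0.5478 / (0.3·0.5478 + 0.65·0.4522) ≈ 0.3586
After the IDS='quiet': P(compromised) = 0.3·0.3586 / (0.3·0.3586 + 0.65·0.6414) ≈ 0.2051

0.205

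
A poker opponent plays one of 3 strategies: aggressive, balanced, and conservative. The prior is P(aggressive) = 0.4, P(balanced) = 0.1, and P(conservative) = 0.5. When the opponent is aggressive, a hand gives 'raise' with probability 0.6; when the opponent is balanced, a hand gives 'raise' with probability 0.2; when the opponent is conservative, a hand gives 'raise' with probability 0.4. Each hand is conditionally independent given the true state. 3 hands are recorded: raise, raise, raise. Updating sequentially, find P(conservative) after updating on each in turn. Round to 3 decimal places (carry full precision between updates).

0.268

Apply Bayes' rule sequentially, carrying P(conservative) forward.
After 'raise': normaliser = 0.6·0.4000 + 0.2·0.1000 + 0.4·0.5000; P(aggressive) ≈ 0.5217, P(balanced) ≈ 0.0435, P(conservative) ≈ 0.4348
After 'raise': normaliser = 0.6·0.5217 + 0.2·0.0435 + 0.4·0.4348; P(aggressive) ≈ 0.6316, P(balanced) ≈ 0.0175, P(conservative) ≈ 0.3509
After 'raise': normaliser = 0.6·0.6316 + 0.2·0.0175 + 0.4·0.3509; P(aggressive) ≈ 0.7248, P(balanced) ≈ 0.0067, P(conservative) ≈ 0.2685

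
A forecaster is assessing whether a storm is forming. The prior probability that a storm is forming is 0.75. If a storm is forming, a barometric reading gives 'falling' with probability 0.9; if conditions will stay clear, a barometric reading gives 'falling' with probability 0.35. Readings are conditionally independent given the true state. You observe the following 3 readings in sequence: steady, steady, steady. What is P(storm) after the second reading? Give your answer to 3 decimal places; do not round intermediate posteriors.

0.066

Apply Bayes' rule sequentially, carrying P(storm) forward.
After 'steady': P(storm) = 0.1·0.7500 / (0.1·0.7500 + 0.65·0.2500) ≈ 0.3158
After 'steady': P(storm) = 0.1·0.3158 / (0.1·0.3158 + 0.65·0.6842) ≈ 0.0663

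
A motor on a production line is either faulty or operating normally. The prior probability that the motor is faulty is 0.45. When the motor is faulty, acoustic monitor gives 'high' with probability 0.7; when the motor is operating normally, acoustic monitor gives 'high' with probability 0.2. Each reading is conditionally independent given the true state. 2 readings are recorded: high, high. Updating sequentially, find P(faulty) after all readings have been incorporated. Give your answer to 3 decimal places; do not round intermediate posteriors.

0.909

After 'high': P(faulty) = 0.7·0.4500 / (0.7·0.4500 + 0.2·0.5500) ≈ 0.7412
After 'high': P(faulty) = 0.7·0.7412 / (0.7·0.7412 + 0.2·0.2588) ≈ 0.9093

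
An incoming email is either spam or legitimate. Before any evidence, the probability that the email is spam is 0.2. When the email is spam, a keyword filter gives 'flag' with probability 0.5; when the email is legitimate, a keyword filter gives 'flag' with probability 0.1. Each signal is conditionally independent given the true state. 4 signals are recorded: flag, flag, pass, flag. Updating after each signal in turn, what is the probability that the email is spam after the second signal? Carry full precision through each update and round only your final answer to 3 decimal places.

0.862

After 'flag': P(spam) = 0.5·0.2000 / (0.5·0.2000 + 0.1·0.8000) ≈ 0.5556
After 'flag': P(spam) = 0.5·0.5556 / (0.5·0.5556 + 0.1·0.4444) ≈ 0.8621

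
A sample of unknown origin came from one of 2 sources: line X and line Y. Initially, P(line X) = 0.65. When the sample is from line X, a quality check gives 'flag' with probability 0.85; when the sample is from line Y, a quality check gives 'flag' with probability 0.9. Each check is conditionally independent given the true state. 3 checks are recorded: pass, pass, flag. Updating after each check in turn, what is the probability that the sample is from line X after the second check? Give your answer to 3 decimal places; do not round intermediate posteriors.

0.807

After 'pass': P(line X) = 0.15·0.6500 / (0.15·0.6500 + 0.1·0.3500) ≈ 0.7358
After 'pass': P(line X) = 0.15·0.7358 / (0.15·0.7358 + 0.1·0.2642) ≈ 0.8069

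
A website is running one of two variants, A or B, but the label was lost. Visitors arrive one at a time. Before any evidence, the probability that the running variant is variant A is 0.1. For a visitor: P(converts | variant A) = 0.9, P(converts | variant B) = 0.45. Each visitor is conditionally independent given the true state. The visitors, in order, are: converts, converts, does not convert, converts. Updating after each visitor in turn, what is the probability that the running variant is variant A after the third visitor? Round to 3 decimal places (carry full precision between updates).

After 'converts': P(A) = 0.9·0.1000 / (0.9·0.1000 + 0.45·0.9000) ≈ 0.1818
After 'converts': P(A) = 0.9·0.1818 / (0.9·0.1818 + 0.45·0.8182) ≈ 0.3077
After 'does not convert': P(A) = 0.1·0.3077 / (0.1·0.3077 + 0.55·0.6923) ≈ 0.0748

0.075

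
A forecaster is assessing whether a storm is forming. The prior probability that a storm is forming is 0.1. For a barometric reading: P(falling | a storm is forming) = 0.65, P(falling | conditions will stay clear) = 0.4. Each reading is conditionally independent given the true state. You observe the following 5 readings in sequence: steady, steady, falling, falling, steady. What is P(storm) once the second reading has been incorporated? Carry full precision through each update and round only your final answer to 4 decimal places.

0.0364

Apply Bayes' rule sequentially, carrying P(storm) forward.
After 'steady': P(storm) = 0.35·0.1000 / (0.35·0.1000 + 0.6·0.9000) ≈ 0.0609
After 'steady': P(storm) = 0.35·0.0609 / (0.35·0.0609 + 0.6·0.9391) ≈ 0.0364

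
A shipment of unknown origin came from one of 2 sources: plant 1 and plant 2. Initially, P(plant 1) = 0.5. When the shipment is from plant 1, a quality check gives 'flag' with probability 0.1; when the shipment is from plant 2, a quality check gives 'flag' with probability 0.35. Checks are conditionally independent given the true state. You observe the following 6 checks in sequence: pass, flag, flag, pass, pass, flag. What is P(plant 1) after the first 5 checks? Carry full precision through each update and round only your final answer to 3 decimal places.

After 'pass': P(plant 1) = 0.9·0.5000 / (0.9·0.5000 + 0.65·0.5000) ≈ 0.5806
After 'flag': P(plant 1) = 0.1·0.5806 / (0.1·0.5806 + 0.35·0.4194) ≈ 0.2835
After 'flag': P(plant 1) = 0.1·0.2835 / (0.1·0.2835 + 0.35·0.7165) ≈ 0.1016
After 'pass': P(plant 1) = 0.9·0.1016 / (0.9·0.1016 + 0.65·0.8984) ≈ 0.1353
After 'pass': P(plant 1) = 0.9·0.1353 / (0.9·0.1353 + 0.65·0.8647) ≈ 0.1781

0.178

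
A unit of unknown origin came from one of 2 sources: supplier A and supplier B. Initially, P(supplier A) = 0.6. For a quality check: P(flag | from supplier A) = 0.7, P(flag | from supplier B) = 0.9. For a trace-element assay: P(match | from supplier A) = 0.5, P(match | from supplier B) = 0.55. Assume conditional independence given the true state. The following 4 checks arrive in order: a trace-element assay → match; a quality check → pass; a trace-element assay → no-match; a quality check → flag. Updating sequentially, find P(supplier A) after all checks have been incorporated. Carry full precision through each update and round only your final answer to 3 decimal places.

0.780

After a trace-element assay='match': P(supplier A) = 0.5·0.6000 / (0.5·0.6000 + 0.55·0.4000) ≈ 0.5769
After a quality check='pass': P(supplier A) = 0.3·0.5769 / (0.3·0.5769 + 0.1·0.4231) ≈ 0.8036
After a trace-element assay='no-match': P(supplier A) = 0.5·0.8036 / (0.5·0.8036 + 0.45·0.1964) ≈ 0.8197
After a quality check='flag': P(supplier A) = 0.7·0.8197 / (0.7·0.8197 + 0.9·0.1803) ≈ 0.7795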